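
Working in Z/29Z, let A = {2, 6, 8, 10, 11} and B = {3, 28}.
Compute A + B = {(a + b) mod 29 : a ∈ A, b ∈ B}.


Work in Z/29Z: reduce every sum a + b modulo 29.
Enumerate all 10 pairs:
a = 2: 2+3=5, 2+28=1
a = 6: 6+3=9, 6+28=5
a = 8: 8+3=11, 8+28=7
a = 10: 10+3=13, 10+28=9
a = 11: 11+3=14, 11+28=10
Distinct residues collected: {1, 5, 7, 9, 10, 11, 13, 14}
|A + B| = 8 (out of 29 total residues).

A + B = {1, 5, 7, 9, 10, 11, 13, 14}


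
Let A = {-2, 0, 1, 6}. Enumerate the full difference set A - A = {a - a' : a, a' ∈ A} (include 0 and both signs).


A - A = {a - a' : a, a' ∈ A}.
Compute a - a' for each ordered pair (a, a'):
a = -2: -2--2=0, -2-0=-2, -2-1=-3, -2-6=-8
a = 0: 0--2=2, 0-0=0, 0-1=-1, 0-6=-6
a = 1: 1--2=3, 1-0=1, 1-1=0, 1-6=-5
a = 6: 6--2=8, 6-0=6, 6-1=5, 6-6=0
Collecting distinct values (and noting 0 appears from a-a):
A - A = {-8, -6, -5, -3, -2, -1, 0, 1, 2, 3, 5, 6, 8}
|A - A| = 13

A - A = {-8, -6, -5, -3, -2, -1, 0, 1, 2, 3, 5, 6, 8}


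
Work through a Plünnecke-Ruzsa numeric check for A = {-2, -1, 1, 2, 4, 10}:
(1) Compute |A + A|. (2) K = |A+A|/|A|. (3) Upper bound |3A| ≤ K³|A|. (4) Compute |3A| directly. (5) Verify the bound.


|A| = 6.
Step 1: Compute A + A by enumerating all 36 pairs.
A + A = {-4, -3, -2, -1, 0, 1, 2, 3, 4, 5, 6, 8, 9, 11, 12, 14, 20}, so |A + A| = 17.
Step 2: Doubling constant K = |A + A|/|A| = 17/6 = 17/6 ≈ 2.8333.
Step 3: Plünnecke-Ruzsa gives |3A| ≤ K³·|A| = (2.8333)³ · 6 ≈ 136.4722.
Step 4: Compute 3A = A + A + A directly by enumerating all triples (a,b,c) ∈ A³; |3A| = 29.
Step 5: Check 29 ≤ 136.4722? Yes ✓.

K = 17/6, Plünnecke-Ruzsa bound K³|A| ≈ 136.4722, |3A| = 29, inequality holds.


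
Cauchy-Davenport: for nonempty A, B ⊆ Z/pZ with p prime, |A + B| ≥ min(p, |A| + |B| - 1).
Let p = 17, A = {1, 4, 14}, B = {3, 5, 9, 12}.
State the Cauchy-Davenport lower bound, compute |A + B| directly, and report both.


Cauchy-Davenport: |A + B| ≥ min(p, |A| + |B| - 1) for A, B nonempty in Z/pZ.
|A| = 3, |B| = 4, p = 17.
CD lower bound = min(17, 3 + 4 - 1) = min(17, 6) = 6.
Compute A + B mod 17 directly:
a = 1: 1+3=4, 1+5=6, 1+9=10, 1+12=13
a = 4: 4+3=7, 4+5=9, 4+9=13, 4+12=16
a = 14: 14+3=0, 14+5=2, 14+9=6, 14+12=9
A + B = {0, 2, 4, 6, 7, 9, 10, 13, 16}, so |A + B| = 9.
Verify: 9 ≥ 6? Yes ✓.

CD lower bound = 6, actual |A + B| = 9.


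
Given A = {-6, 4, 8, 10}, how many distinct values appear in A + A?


A + A = {a + a' : a, a' ∈ A}; |A| = 4.
General bounds: 2|A| - 1 ≤ |A + A| ≤ |A|(|A|+1)/2, i.e. 7 ≤ |A + A| ≤ 10.
Lower bound 2|A|-1 is attained iff A is an arithmetic progression.
Enumerate sums a + a' for a ≤ a' (symmetric, so this suffices):
a = -6: -6+-6=-12, -6+4=-2, -6+8=2, -6+10=4
a = 4: 4+4=8, 4+8=12, 4+10=14
a = 8: 8+8=16, 8+10=18
a = 10: 10+10=20
Distinct sums: {-12, -2, 2, 4, 8, 12, 14, 16, 18, 20}
|A + A| = 10

|A + A| = 10


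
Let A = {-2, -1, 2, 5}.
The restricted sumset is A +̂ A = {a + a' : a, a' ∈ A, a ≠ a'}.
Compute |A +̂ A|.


Restricted sumset: A +̂ A = {a + a' : a ∈ A, a' ∈ A, a ≠ a'}.
Equivalently, take A + A and drop any sum 2a that is achievable ONLY as a + a for a ∈ A (i.e. sums representable only with equal summands).
Enumerate pairs (a, a') with a < a' (symmetric, so each unordered pair gives one sum; this covers all a ≠ a'):
  -2 + -1 = -3
  -2 + 2 = 0
  -2 + 5 = 3
  -1 + 2 = 1
  -1 + 5 = 4
  2 + 5 = 7
Collected distinct sums: {-3, 0, 1, 3, 4, 7}
|A +̂ A| = 6
(Reference bound: |A +̂ A| ≥ 2|A| - 3 for |A| ≥ 2, with |A| = 4 giving ≥ 5.)

|A +̂ A| = 6


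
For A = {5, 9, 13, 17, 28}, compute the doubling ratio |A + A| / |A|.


|A| = 5.
Compute A + A by enumerating all 25 pairs.
A + A = {10, 14, 18, 22, 26, 30, 33, 34, 37, 41, 45, 56}, so |A + A| = 12.
K = |A + A| / |A| = 12/5 (already in lowest terms) ≈ 2.4000.
Reference: AP of size 5 gives K = 9/5 ≈ 1.8000; a fully generic set of size 5 gives K ≈ 3.0000.

|A| = 5, |A + A| = 12, K = 12/5.


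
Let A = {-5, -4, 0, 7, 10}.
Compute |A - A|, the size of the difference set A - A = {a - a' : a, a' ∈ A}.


A - A = {a - a' : a, a' ∈ A}; |A| = 5.
Bounds: 2|A|-1 ≤ |A - A| ≤ |A|² - |A| + 1, i.e. 9 ≤ |A - A| ≤ 21.
Note: 0 ∈ A - A always (from a - a). The set is symmetric: if d ∈ A - A then -d ∈ A - A.
Enumerate nonzero differences d = a - a' with a > a' (then include -d):
Positive differences: {1, 3, 4, 5, 7, 10, 11, 12, 14, 15}
Full difference set: {0} ∪ (positive diffs) ∪ (negative diffs).
|A - A| = 1 + 2·10 = 21 (matches direct enumeration: 21).

|A - A| = 21


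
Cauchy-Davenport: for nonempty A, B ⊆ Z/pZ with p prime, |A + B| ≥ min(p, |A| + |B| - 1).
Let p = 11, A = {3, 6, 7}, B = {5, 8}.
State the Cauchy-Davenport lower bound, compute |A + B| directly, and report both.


Cauchy-Davenport: |A + B| ≥ min(p, |A| + |B| - 1) for A, B nonempty in Z/pZ.
|A| = 3, |B| = 2, p = 11.
CD lower bound = min(11, 3 + 2 - 1) = min(11, 4) = 4.
Compute A + B mod 11 directly:
a = 3: 3+5=8, 3+8=0
a = 6: 6+5=0, 6+8=3
a = 7: 7+5=1, 7+8=4
A + B = {0, 1, 3, 4, 8}, so |A + B| = 5.
Verify: 5 ≥ 4? Yes ✓.

CD lower bound = 4, actual |A + B| = 5.


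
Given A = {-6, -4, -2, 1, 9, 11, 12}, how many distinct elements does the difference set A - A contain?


A - A = {a - a' : a, a' ∈ A}; |A| = 7.
Bounds: 2|A|-1 ≤ |A - A| ≤ |A|² - |A| + 1, i.e. 13 ≤ |A - A| ≤ 43.
Note: 0 ∈ A - A always (from a - a). The set is symmetric: if d ∈ A - A then -d ∈ A - A.
Enumerate nonzero differences d = a - a' with a > a' (then include -d):
Positive differences: {1, 2, 3, 4, 5, 7, 8, 10, 11, 13, 14, 15, 16, 17, 18}
Full difference set: {0} ∪ (positive diffs) ∪ (negative diffs).
|A - A| = 1 + 2·15 = 31 (matches direct enumeration: 31).

|A - A| = 31


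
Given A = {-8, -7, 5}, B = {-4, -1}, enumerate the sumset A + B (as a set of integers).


A + B = {a + b : a ∈ A, b ∈ B}.
Enumerate all |A|·|B| = 3·2 = 6 pairs (a, b) and collect distinct sums.
a = -8: -8+-4=-12, -8+-1=-9
a = -7: -7+-4=-11, -7+-1=-8
a = 5: 5+-4=1, 5+-1=4
Collecting distinct sums: A + B = {-12, -11, -9, -8, 1, 4}
|A + B| = 6

A + B = {-12, -11, -9, -8, 1, 4}


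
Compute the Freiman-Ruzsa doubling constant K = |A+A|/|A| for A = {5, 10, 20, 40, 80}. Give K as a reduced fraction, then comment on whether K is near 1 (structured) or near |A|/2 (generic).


|A| = 5.
Compute A + A by enumerating all 25 pairs.
A + A = {10, 15, 20, 25, 30, 40, 45, 50, 60, 80, 85, 90, 100, 120, 160}, so |A + A| = 15.
K = |A + A| / |A| = 15/5 = 3/1 ≈ 3.0000.
Reference: AP of size 5 gives K = 9/5 ≈ 1.8000; a fully generic set of size 5 gives K ≈ 3.0000.

|A| = 5, |A + A| = 15, K = 15/5 = 3/1.


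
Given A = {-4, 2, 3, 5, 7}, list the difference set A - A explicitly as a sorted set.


A - A = {a - a' : a, a' ∈ A}.
Compute a - a' for each ordered pair (a, a'):
a = -4: -4--4=0, -4-2=-6, -4-3=-7, -4-5=-9, -4-7=-11
a = 2: 2--4=6, 2-2=0, 2-3=-1, 2-5=-3, 2-7=-5
a = 3: 3--4=7, 3-2=1, 3-3=0, 3-5=-2, 3-7=-4
a = 5: 5--4=9, 5-2=3, 5-3=2, 5-5=0, 5-7=-2
a = 7: 7--4=11, 7-2=5, 7-3=4, 7-5=2, 7-7=0
Collecting distinct values (and noting 0 appears from a-a):
A - A = {-11, -9, -7, -6, -5, -4, -3, -2, -1, 0, 1, 2, 3, 4, 5, 6, 7, 9, 11}
|A - A| = 19

A - A = {-11, -9, -7, -6, -5, -4, -3, -2, -1, 0, 1, 2, 3, 4, 5, 6, 7, 9, 11}


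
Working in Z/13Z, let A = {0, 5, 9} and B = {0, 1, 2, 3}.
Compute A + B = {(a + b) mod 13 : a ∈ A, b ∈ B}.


Work in Z/13Z: reduce every sum a + b modulo 13.
Enumerate all 12 pairs:
a = 0: 0+0=0, 0+1=1, 0+2=2, 0+3=3
a = 5: 5+0=5, 5+1=6, 5+2=7, 5+3=8
a = 9: 9+0=9, 9+1=10, 9+2=11, 9+3=12
Distinct residues collected: {0, 1, 2, 3, 5, 6, 7, 8, 9, 10, 11, 12}
|A + B| = 12 (out of 13 total residues).

A + B = {0, 1, 2, 3, 5, 6, 7, 8, 9, 10, 11, 12}


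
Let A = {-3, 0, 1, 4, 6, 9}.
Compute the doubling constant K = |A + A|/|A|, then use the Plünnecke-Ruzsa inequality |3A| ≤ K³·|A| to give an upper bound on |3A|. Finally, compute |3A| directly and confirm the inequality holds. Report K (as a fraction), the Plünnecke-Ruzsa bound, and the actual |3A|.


|A| = 6.
Step 1: Compute A + A by enumerating all 36 pairs.
A + A = {-6, -3, -2, 0, 1, 2, 3, 4, 5, 6, 7, 8, 9, 10, 12, 13, 15, 18}, so |A + A| = 18.
Step 2: Doubling constant K = |A + A|/|A| = 18/6 = 18/6 ≈ 3.0000.
Step 3: Plünnecke-Ruzsa gives |3A| ≤ K³·|A| = (3.0000)³ · 6 ≈ 162.0000.
Step 4: Compute 3A = A + A + A directly by enumerating all triples (a,b,c) ∈ A³; |3A| = 30.
Step 5: Check 30 ≤ 162.0000? Yes ✓.

K = 18/6, Plünnecke-Ruzsa bound K³|A| ≈ 162.0000, |3A| = 30, inequality holds.


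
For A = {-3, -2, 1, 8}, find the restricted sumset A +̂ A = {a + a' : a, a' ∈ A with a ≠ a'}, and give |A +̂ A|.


Restricted sumset: A +̂ A = {a + a' : a ∈ A, a' ∈ A, a ≠ a'}.
Equivalently, take A + A and drop any sum 2a that is achievable ONLY as a + a for a ∈ A (i.e. sums representable only with equal summands).
Enumerate pairs (a, a') with a < a' (symmetric, so each unordered pair gives one sum; this covers all a ≠ a'):
  -3 + -2 = -5
  -3 + 1 = -2
  -3 + 8 = 5
  -2 + 1 = -1
  -2 + 8 = 6
  1 + 8 = 9
Collected distinct sums: {-5, -2, -1, 5, 6, 9}
|A +̂ A| = 6
(Reference bound: |A +̂ A| ≥ 2|A| - 3 for |A| ≥ 2, with |A| = 4 giving ≥ 5.)

|A +̂ A| = 6


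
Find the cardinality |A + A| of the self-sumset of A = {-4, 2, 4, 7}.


A + A = {a + a' : a, a' ∈ A}; |A| = 4.
General bounds: 2|A| - 1 ≤ |A + A| ≤ |A|(|A|+1)/2, i.e. 7 ≤ |A + A| ≤ 10.
Lower bound 2|A|-1 is attained iff A is an arithmetic progression.
Enumerate sums a + a' for a ≤ a' (symmetric, so this suffices):
a = -4: -4+-4=-8, -4+2=-2, -4+4=0, -4+7=3
a = 2: 2+2=4, 2+4=6, 2+7=9
a = 4: 4+4=8, 4+7=11
a = 7: 7+7=14
Distinct sums: {-8, -2, 0, 3, 4, 6, 8, 9, 11, 14}
|A + A| = 10

|A + A| = 10


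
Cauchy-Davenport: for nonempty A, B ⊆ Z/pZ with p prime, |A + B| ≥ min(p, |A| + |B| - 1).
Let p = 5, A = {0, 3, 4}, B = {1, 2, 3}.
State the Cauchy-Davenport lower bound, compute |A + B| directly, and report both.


Cauchy-Davenport: |A + B| ≥ min(p, |A| + |B| - 1) for A, B nonempty in Z/pZ.
|A| = 3, |B| = 3, p = 5.
CD lower bound = min(5, 3 + 3 - 1) = min(5, 5) = 5.
Compute A + B mod 5 directly:
a = 0: 0+1=1, 0+2=2, 0+3=3
a = 3: 3+1=4, 3+2=0, 3+3=1
a = 4: 4+1=0, 4+2=1, 4+3=2
A + B = {0, 1, 2, 3, 4}, so |A + B| = 5.
Verify: 5 ≥ 5? Yes ✓.

CD lower bound = 5, actual |A + B| = 5.


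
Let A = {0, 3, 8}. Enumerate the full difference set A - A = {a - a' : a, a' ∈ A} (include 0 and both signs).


A - A = {a - a' : a, a' ∈ A}.
Compute a - a' for each ordered pair (a, a'):
a = 0: 0-0=0, 0-3=-3, 0-8=-8
a = 3: 3-0=3, 3-3=0, 3-8=-5
a = 8: 8-0=8, 8-3=5, 8-8=0
Collecting distinct values (and noting 0 appears from a-a):
A - A = {-8, -5, -3, 0, 3, 5, 8}
|A - A| = 7

A - A = {-8, -5, -3, 0, 3, 5, 8}


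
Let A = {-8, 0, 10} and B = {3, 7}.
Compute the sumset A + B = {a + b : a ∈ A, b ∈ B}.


A + B = {a + b : a ∈ A, b ∈ B}.
Enumerate all |A|·|B| = 3·2 = 6 pairs (a, b) and collect distinct sums.
a = -8: -8+3=-5, -8+7=-1
a = 0: 0+3=3, 0+7=7
a = 10: 10+3=13, 10+7=17
Collecting distinct sums: A + B = {-5, -1, 3, 7, 13, 17}
|A + B| = 6

A + B = {-5, -1, 3, 7, 13, 17}


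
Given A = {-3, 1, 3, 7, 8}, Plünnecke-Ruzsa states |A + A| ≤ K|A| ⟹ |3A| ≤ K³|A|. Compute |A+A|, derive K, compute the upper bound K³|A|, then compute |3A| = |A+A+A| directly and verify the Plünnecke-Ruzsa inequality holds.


|A| = 5.
Step 1: Compute A + A by enumerating all 25 pairs.
A + A = {-6, -2, 0, 2, 4, 5, 6, 8, 9, 10, 11, 14, 15, 16}, so |A + A| = 14.
Step 2: Doubling constant K = |A + A|/|A| = 14/5 = 14/5 ≈ 2.8000.
Step 3: Plünnecke-Ruzsa gives |3A| ≤ K³·|A| = (2.8000)³ · 5 ≈ 109.7600.
Step 4: Compute 3A = A + A + A directly by enumerating all triples (a,b,c) ∈ A³; |3A| = 26.
Step 5: Check 26 ≤ 109.7600? Yes ✓.

K = 14/5, Plünnecke-Ruzsa bound K³|A| ≈ 109.7600, |3A| = 26, inequality holds.


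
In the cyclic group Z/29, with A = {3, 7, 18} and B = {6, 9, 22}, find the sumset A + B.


Work in Z/29Z: reduce every sum a + b modulo 29.
Enumerate all 9 pairs:
a = 3: 3+6=9, 3+9=12, 3+22=25
a = 7: 7+6=13, 7+9=16, 7+22=0
a = 18: 18+6=24, 18+9=27, 18+22=11
Distinct residues collected: {0, 9, 11, 12, 13, 16, 24, 25, 27}
|A + B| = 9 (out of 29 total residues).

A + B = {0, 9, 11, 12, 13, 16, 24, 25, 27}


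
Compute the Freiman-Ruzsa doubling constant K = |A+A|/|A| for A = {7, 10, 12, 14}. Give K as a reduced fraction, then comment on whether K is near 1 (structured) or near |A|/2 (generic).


|A| = 4.
Compute A + A by enumerating all 16 pairs.
A + A = {14, 17, 19, 20, 21, 22, 24, 26, 28}, so |A + A| = 9.
K = |A + A| / |A| = 9/4 (already in lowest terms) ≈ 2.2500.
Reference: AP of size 4 gives K = 7/4 ≈ 1.7500; a fully generic set of size 4 gives K ≈ 2.5000.

|A| = 4, |A + A| = 9, K = 9/4.


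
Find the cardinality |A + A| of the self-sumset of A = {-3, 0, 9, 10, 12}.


A + A = {a + a' : a, a' ∈ A}; |A| = 5.
General bounds: 2|A| - 1 ≤ |A + A| ≤ |A|(|A|+1)/2, i.e. 9 ≤ |A + A| ≤ 15.
Lower bound 2|A|-1 is attained iff A is an arithmetic progression.
Enumerate sums a + a' for a ≤ a' (symmetric, so this suffices):
a = -3: -3+-3=-6, -3+0=-3, -3+9=6, -3+10=7, -3+12=9
a = 0: 0+0=0, 0+9=9, 0+10=10, 0+12=12
a = 9: 9+9=18, 9+10=19, 9+12=21
a = 10: 10+10=20, 10+12=22
a = 12: 12+12=24
Distinct sums: {-6, -3, 0, 6, 7, 9, 10, 12, 18, 19, 20, 21, 22, 24}
|A + A| = 14

|A + A| = 14


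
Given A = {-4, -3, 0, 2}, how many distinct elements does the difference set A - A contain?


A - A = {a - a' : a, a' ∈ A}; |A| = 4.
Bounds: 2|A|-1 ≤ |A - A| ≤ |A|² - |A| + 1, i.e. 7 ≤ |A - A| ≤ 13.
Note: 0 ∈ A - A always (from a - a). The set is symmetric: if d ∈ A - A then -d ∈ A - A.
Enumerate nonzero differences d = a - a' with a > a' (then include -d):
Positive differences: {1, 2, 3, 4, 5, 6}
Full difference set: {0} ∪ (positive diffs) ∪ (negative diffs).
|A - A| = 1 + 2·6 = 13 (matches direct enumeration: 13).

|A - A| = 13


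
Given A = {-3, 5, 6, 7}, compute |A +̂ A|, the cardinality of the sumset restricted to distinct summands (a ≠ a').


Restricted sumset: A +̂ A = {a + a' : a ∈ A, a' ∈ A, a ≠ a'}.
Equivalently, take A + A and drop any sum 2a that is achievable ONLY as a + a for a ∈ A (i.e. sums representable only with equal summands).
Enumerate pairs (a, a') with a < a' (symmetric, so each unordered pair gives one sum; this covers all a ≠ a'):
  -3 + 5 = 2
  -3 + 6 = 3
  -3 + 7 = 4
  5 + 6 = 11
  5 + 7 = 12
  6 + 7 = 13
Collected distinct sums: {2, 3, 4, 11, 12, 13}
|A +̂ A| = 6
(Reference bound: |A +̂ A| ≥ 2|A| - 3 for |A| ≥ 2, with |A| = 4 giving ≥ 5.)

|A +̂ A| = 6


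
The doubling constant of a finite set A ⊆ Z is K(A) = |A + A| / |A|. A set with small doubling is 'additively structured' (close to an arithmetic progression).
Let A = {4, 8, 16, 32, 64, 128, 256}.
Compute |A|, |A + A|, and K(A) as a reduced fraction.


|A| = 7.
Compute A + A by enumerating all 49 pairs.
A + A = {8, 12, 16, 20, 24, 32, 36, 40, 48, 64, 68, 72, 80, 96, 128, 132, 136, 144, 160, 192, 256, 260, 264, 272, 288, 320, 384, 512}, so |A + A| = 28.
K = |A + A| / |A| = 28/7 = 4/1 ≈ 4.0000.
Reference: AP of size 7 gives K = 13/7 ≈ 1.8571; a fully generic set of size 7 gives K ≈ 4.0000.

|A| = 7, |A + A| = 28, K = 28/7 = 4/1.


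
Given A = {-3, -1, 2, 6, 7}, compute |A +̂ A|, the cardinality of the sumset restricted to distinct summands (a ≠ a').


Restricted sumset: A +̂ A = {a + a' : a ∈ A, a' ∈ A, a ≠ a'}.
Equivalently, take A + A and drop any sum 2a that is achievable ONLY as a + a for a ∈ A (i.e. sums representable only with equal summands).
Enumerate pairs (a, a') with a < a' (symmetric, so each unordered pair gives one sum; this covers all a ≠ a'):
  -3 + -1 = -4
  -3 + 2 = -1
  -3 + 6 = 3
  -3 + 7 = 4
  -1 + 2 = 1
  -1 + 6 = 5
  -1 + 7 = 6
  2 + 6 = 8
  2 + 7 = 9
  6 + 7 = 13
Collected distinct sums: {-4, -1, 1, 3, 4, 5, 6, 8, 9, 13}
|A +̂ A| = 10
(Reference bound: |A +̂ A| ≥ 2|A| - 3 for |A| ≥ 2, with |A| = 5 giving ≥ 7.)

|A +̂ A| = 10


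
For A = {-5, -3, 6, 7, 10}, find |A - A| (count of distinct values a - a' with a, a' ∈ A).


A - A = {a - a' : a, a' ∈ A}; |A| = 5.
Bounds: 2|A|-1 ≤ |A - A| ≤ |A|² - |A| + 1, i.e. 9 ≤ |A - A| ≤ 21.
Note: 0 ∈ A - A always (from a - a). The set is symmetric: if d ∈ A - A then -d ∈ A - A.
Enumerate nonzero differences d = a - a' with a > a' (then include -d):
Positive differences: {1, 2, 3, 4, 9, 10, 11, 12, 13, 15}
Full difference set: {0} ∪ (positive diffs) ∪ (negative diffs).
|A - A| = 1 + 2·10 = 21 (matches direct enumeration: 21).

|A - A| = 21


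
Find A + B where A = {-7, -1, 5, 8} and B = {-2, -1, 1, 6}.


A + B = {a + b : a ∈ A, b ∈ B}.
Enumerate all |A|·|B| = 4·4 = 16 pairs (a, b) and collect distinct sums.
a = -7: -7+-2=-9, -7+-1=-8, -7+1=-6, -7+6=-1
a = -1: -1+-2=-3, -1+-1=-2, -1+1=0, -1+6=5
a = 5: 5+-2=3, 5+-1=4, 5+1=6, 5+6=11
a = 8: 8+-2=6, 8+-1=7, 8+1=9, 8+6=14
Collecting distinct sums: A + B = {-9, -8, -6, -3, -2, -1, 0, 3, 4, 5, 6, 7, 9, 11, 14}
|A + B| = 15

A + B = {-9, -8, -6, -3, -2, -1, 0, 3, 4, 5, 6, 7, 9, 11, 14}


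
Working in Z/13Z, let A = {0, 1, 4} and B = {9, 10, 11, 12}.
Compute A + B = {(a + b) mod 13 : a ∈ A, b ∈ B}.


Work in Z/13Z: reduce every sum a + b modulo 13.
Enumerate all 12 pairs:
a = 0: 0+9=9, 0+10=10, 0+11=11, 0+12=12
a = 1: 1+9=10, 1+10=11, 1+11=12, 1+12=0
a = 4: 4+9=0, 4+10=1, 4+11=2, 4+12=3
Distinct residues collected: {0, 1, 2, 3, 9, 10, 11, 12}
|A + B| = 8 (out of 13 total residues).

A + B = {0, 1, 2, 3, 9, 10, 11, 12}


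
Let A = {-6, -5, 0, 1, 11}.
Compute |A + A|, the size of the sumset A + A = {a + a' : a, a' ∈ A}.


A + A = {a + a' : a, a' ∈ A}; |A| = 5.
General bounds: 2|A| - 1 ≤ |A + A| ≤ |A|(|A|+1)/2, i.e. 9 ≤ |A + A| ≤ 15.
Lower bound 2|A|-1 is attained iff A is an arithmetic progression.
Enumerate sums a + a' for a ≤ a' (symmetric, so this suffices):
a = -6: -6+-6=-12, -6+-5=-11, -6+0=-6, -6+1=-5, -6+11=5
a = -5: -5+-5=-10, -5+0=-5, -5+1=-4, -5+11=6
a = 0: 0+0=0, 0+1=1, 0+11=11
a = 1: 1+1=2, 1+11=12
a = 11: 11+11=22
Distinct sums: {-12, -11, -10, -6, -5, -4, 0, 1, 2, 5, 6, 11, 12, 22}
|A + A| = 14

|A + A| = 14


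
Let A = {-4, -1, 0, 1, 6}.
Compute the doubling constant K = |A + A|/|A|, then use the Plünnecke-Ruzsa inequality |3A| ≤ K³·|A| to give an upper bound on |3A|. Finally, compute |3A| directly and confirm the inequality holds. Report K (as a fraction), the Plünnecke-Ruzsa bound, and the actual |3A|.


|A| = 5.
Step 1: Compute A + A by enumerating all 25 pairs.
A + A = {-8, -5, -4, -3, -2, -1, 0, 1, 2, 5, 6, 7, 12}, so |A + A| = 13.
Step 2: Doubling constant K = |A + A|/|A| = 13/5 = 13/5 ≈ 2.6000.
Step 3: Plünnecke-Ruzsa gives |3A| ≤ K³·|A| = (2.6000)³ · 5 ≈ 87.8800.
Step 4: Compute 3A = A + A + A directly by enumerating all triples (a,b,c) ∈ A³; |3A| = 23.
Step 5: Check 23 ≤ 87.8800? Yes ✓.

K = 13/5, Plünnecke-Ruzsa bound K³|A| ≈ 87.8800, |3A| = 23, inequality holds.


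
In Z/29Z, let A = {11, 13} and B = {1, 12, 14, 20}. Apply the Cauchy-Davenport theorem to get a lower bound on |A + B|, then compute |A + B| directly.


Cauchy-Davenport: |A + B| ≥ min(p, |A| + |B| - 1) for A, B nonempty in Z/pZ.
|A| = 2, |B| = 4, p = 29.
CD lower bound = min(29, 2 + 4 - 1) = min(29, 5) = 5.
Compute A + B mod 29 directly:
a = 11: 11+1=12, 11+12=23, 11+14=25, 11+20=2
a = 13: 13+1=14, 13+12=25, 13+14=27, 13+20=4
A + B = {2, 4, 12, 14, 23, 25, 27}, so |A + B| = 7.
Verify: 7 ≥ 5? Yes ✓.

CD lower bound = 5, actual |A + B| = 7.


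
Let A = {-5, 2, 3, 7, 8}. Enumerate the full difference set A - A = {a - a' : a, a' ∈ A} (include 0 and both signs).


A - A = {a - a' : a, a' ∈ A}.
Compute a - a' for each ordered pair (a, a'):
a = -5: -5--5=0, -5-2=-7, -5-3=-8, -5-7=-12, -5-8=-13
a = 2: 2--5=7, 2-2=0, 2-3=-1, 2-7=-5, 2-8=-6
a = 3: 3--5=8, 3-2=1, 3-3=0, 3-7=-4, 3-8=-5
a = 7: 7--5=12, 7-2=5, 7-3=4, 7-7=0, 7-8=-1
a = 8: 8--5=13, 8-2=6, 8-3=5, 8-7=1, 8-8=0
Collecting distinct values (and noting 0 appears from a-a):
A - A = {-13, -12, -8, -7, -6, -5, -4, -1, 0, 1, 4, 5, 6, 7, 8, 12, 13}
|A - A| = 17

A - A = {-13, -12, -8, -7, -6, -5, -4, -1, 0, 1, 4, 5, 6, 7, 8, 12, 13}


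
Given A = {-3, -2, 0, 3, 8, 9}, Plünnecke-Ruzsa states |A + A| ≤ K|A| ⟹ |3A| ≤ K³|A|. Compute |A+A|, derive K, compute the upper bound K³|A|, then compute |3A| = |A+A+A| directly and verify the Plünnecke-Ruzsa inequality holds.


|A| = 6.
Step 1: Compute A + A by enumerating all 36 pairs.
A + A = {-6, -5, -4, -3, -2, 0, 1, 3, 5, 6, 7, 8, 9, 11, 12, 16, 17, 18}, so |A + A| = 18.
Step 2: Doubling constant K = |A + A|/|A| = 18/6 = 18/6 ≈ 3.0000.
Step 3: Plünnecke-Ruzsa gives |3A| ≤ K³·|A| = (3.0000)³ · 6 ≈ 162.0000.
Step 4: Compute 3A = A + A + A directly by enumerating all triples (a,b,c) ∈ A³; |3A| = 35.
Step 5: Check 35 ≤ 162.0000? Yes ✓.

K = 18/6, Plünnecke-Ruzsa bound K³|A| ≈ 162.0000, |3A| = 35, inequality holds.


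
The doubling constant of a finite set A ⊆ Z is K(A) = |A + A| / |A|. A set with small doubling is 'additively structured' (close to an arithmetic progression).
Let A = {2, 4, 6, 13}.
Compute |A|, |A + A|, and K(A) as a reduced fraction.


|A| = 4.
Compute A + A by enumerating all 16 pairs.
A + A = {4, 6, 8, 10, 12, 15, 17, 19, 26}, so |A + A| = 9.
K = |A + A| / |A| = 9/4 (already in lowest terms) ≈ 2.2500.
Reference: AP of size 4 gives K = 7/4 ≈ 1.7500; a fully generic set of size 4 gives K ≈ 2.5000.

|A| = 4, |A + A| = 9, K = 9/4.


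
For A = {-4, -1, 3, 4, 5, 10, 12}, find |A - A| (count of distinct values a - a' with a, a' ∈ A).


A - A = {a - a' : a, a' ∈ A}; |A| = 7.
Bounds: 2|A|-1 ≤ |A - A| ≤ |A|² - |A| + 1, i.e. 13 ≤ |A - A| ≤ 43.
Note: 0 ∈ A - A always (from a - a). The set is symmetric: if d ∈ A - A then -d ∈ A - A.
Enumerate nonzero differences d = a - a' with a > a' (then include -d):
Positive differences: {1, 2, 3, 4, 5, 6, 7, 8, 9, 11, 13, 14, 16}
Full difference set: {0} ∪ (positive diffs) ∪ (negative diffs).
|A - A| = 1 + 2·13 = 27 (matches direct enumeration: 27).

|A - A| = 27


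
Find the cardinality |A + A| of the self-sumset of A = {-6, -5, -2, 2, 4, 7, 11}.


A + A = {a + a' : a, a' ∈ A}; |A| = 7.
General bounds: 2|A| - 1 ≤ |A + A| ≤ |A|(|A|+1)/2, i.e. 13 ≤ |A + A| ≤ 28.
Lower bound 2|A|-1 is attained iff A is an arithmetic progression.
Enumerate sums a + a' for a ≤ a' (symmetric, so this suffices):
a = -6: -6+-6=-12, -6+-5=-11, -6+-2=-8, -6+2=-4, -6+4=-2, -6+7=1, -6+11=5
a = -5: -5+-5=-10, -5+-2=-7, -5+2=-3, -5+4=-1, -5+7=2, -5+11=6
a = -2: -2+-2=-4, -2+2=0, -2+4=2, -2+7=5, -2+11=9
a = 2: 2+2=4, 2+4=6, 2+7=9, 2+11=13
a = 4: 4+4=8, 4+7=11, 4+11=15
a = 7: 7+7=14, 7+11=18
a = 11: 11+11=22
Distinct sums: {-12, -11, -10, -8, -7, -4, -3, -2, -1, 0, 1, 2, 4, 5, 6, 8, 9, 11, 13, 14, 15, 18, 22}
|A + A| = 23

|A + A| = 23


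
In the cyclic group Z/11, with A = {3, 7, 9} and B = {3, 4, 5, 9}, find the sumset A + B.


Work in Z/11Z: reduce every sum a + b modulo 11.
Enumerate all 12 pairs:
a = 3: 3+3=6, 3+4=7, 3+5=8, 3+9=1
a = 7: 7+3=10, 7+4=0, 7+5=1, 7+9=5
a = 9: 9+3=1, 9+4=2, 9+5=3, 9+9=7
Distinct residues collected: {0, 1, 2, 3, 5, 6, 7, 8, 10}
|A + B| = 9 (out of 11 total residues).

A + B = {0, 1, 2, 3, 5, 6, 7, 8, 10}


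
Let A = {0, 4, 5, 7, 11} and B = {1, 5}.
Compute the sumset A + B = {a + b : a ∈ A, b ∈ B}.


A + B = {a + b : a ∈ A, b ∈ B}.
Enumerate all |A|·|B| = 5·2 = 10 pairs (a, b) and collect distinct sums.
a = 0: 0+1=1, 0+5=5
a = 4: 4+1=5, 4+5=9
a = 5: 5+1=6, 5+5=10
a = 7: 7+1=8, 7+5=12
a = 11: 11+1=12, 11+5=16
Collecting distinct sums: A + B = {1, 5, 6, 8, 9, 10, 12, 16}
|A + B| = 8

A + B = {1, 5, 6, 8, 9, 10, 12, 16}


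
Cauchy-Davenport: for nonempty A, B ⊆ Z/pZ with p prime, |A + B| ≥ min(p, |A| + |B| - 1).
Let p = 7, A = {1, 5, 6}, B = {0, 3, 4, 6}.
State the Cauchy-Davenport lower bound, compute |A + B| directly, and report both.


Cauchy-Davenport: |A + B| ≥ min(p, |A| + |B| - 1) for A, B nonempty in Z/pZ.
|A| = 3, |B| = 4, p = 7.
CD lower bound = min(7, 3 + 4 - 1) = min(7, 6) = 6.
Compute A + B mod 7 directly:
a = 1: 1+0=1, 1+3=4, 1+4=5, 1+6=0
a = 5: 5+0=5, 5+3=1, 5+4=2, 5+6=4
a = 6: 6+0=6, 6+3=2, 6+4=3, 6+6=5
A + B = {0, 1, 2, 3, 4, 5, 6}, so |A + B| = 7.
Verify: 7 ≥ 6? Yes ✓.

CD lower bound = 6, actual |A + B| = 7.


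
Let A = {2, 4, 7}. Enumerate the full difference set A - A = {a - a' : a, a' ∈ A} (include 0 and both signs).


A - A = {a - a' : a, a' ∈ A}.
Compute a - a' for each ordered pair (a, a'):
a = 2: 2-2=0, 2-4=-2, 2-7=-5
a = 4: 4-2=2, 4-4=0, 4-7=-3
a = 7: 7-2=5, 7-4=3, 7-7=0
Collecting distinct values (and noting 0 appears from a-a):
A - A = {-5, -3, -2, 0, 2, 3, 5}
|A - A| = 7

A - A = {-5, -3, -2, 0, 2, 3, 5}


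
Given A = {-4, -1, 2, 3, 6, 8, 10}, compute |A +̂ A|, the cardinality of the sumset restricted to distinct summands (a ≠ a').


Restricted sumset: A +̂ A = {a + a' : a ∈ A, a' ∈ A, a ≠ a'}.
Equivalently, take A + A and drop any sum 2a that is achievable ONLY as a + a for a ∈ A (i.e. sums representable only with equal summands).
Enumerate pairs (a, a') with a < a' (symmetric, so each unordered pair gives one sum; this covers all a ≠ a'):
  -4 + -1 = -5
  -4 + 2 = -2
  -4 + 3 = -1
  -4 + 6 = 2
  -4 + 8 = 4
  -4 + 10 = 6
  -1 + 2 = 1
  -1 + 3 = 2
  -1 + 6 = 5
  -1 + 8 = 7
  -1 + 10 = 9
  2 + 3 = 5
  2 + 6 = 8
  2 + 8 = 10
  2 + 10 = 12
  3 + 6 = 9
  3 + 8 = 11
  3 + 10 = 13
  6 + 8 = 14
  6 + 10 = 16
  8 + 10 = 18
Collected distinct sums: {-5, -2, -1, 1, 2, 4, 5, 6, 7, 8, 9, 10, 11, 12, 13, 14, 16, 18}
|A +̂ A| = 18
(Reference bound: |A +̂ A| ≥ 2|A| - 3 for |A| ≥ 2, with |A| = 7 giving ≥ 11.)

|A +̂ A| = 18


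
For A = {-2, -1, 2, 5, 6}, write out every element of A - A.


A - A = {a - a' : a, a' ∈ A}.
Compute a - a' for each ordered pair (a, a'):
a = -2: -2--2=0, -2--1=-1, -2-2=-4, -2-5=-7, -2-6=-8
a = -1: -1--2=1, -1--1=0, -1-2=-3, -1-5=-6, -1-6=-7
a = 2: 2--2=4, 2--1=3, 2-2=0, 2-5=-3, 2-6=-4
a = 5: 5--2=7, 5--1=6, 5-2=3, 5-5=0, 5-6=-1
a = 6: 6--2=8, 6--1=7, 6-2=4, 6-5=1, 6-6=0
Collecting distinct values (and noting 0 appears from a-a):
A - A = {-8, -7, -6, -4, -3, -1, 0, 1, 3, 4, 6, 7, 8}
|A - A| = 13

A - A = {-8, -7, -6, -4, -3, -1, 0, 1, 3, 4, 6, 7, 8}


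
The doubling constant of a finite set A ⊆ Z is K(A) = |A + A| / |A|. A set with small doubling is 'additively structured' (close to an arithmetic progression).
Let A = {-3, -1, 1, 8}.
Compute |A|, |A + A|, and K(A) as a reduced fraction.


|A| = 4.
Compute A + A by enumerating all 16 pairs.
A + A = {-6, -4, -2, 0, 2, 5, 7, 9, 16}, so |A + A| = 9.
K = |A + A| / |A| = 9/4 (already in lowest terms) ≈ 2.2500.
Reference: AP of size 4 gives K = 7/4 ≈ 1.7500; a fully generic set of size 4 gives K ≈ 2.5000.

|A| = 4, |A + A| = 9, K = 9/4.


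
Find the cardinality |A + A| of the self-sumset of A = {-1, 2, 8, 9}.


A + A = {a + a' : a, a' ∈ A}; |A| = 4.
General bounds: 2|A| - 1 ≤ |A + A| ≤ |A|(|A|+1)/2, i.e. 7 ≤ |A + A| ≤ 10.
Lower bound 2|A|-1 is attained iff A is an arithmetic progression.
Enumerate sums a + a' for a ≤ a' (symmetric, so this suffices):
a = -1: -1+-1=-2, -1+2=1, -1+8=7, -1+9=8
a = 2: 2+2=4, 2+8=10, 2+9=11
a = 8: 8+8=16, 8+9=17
a = 9: 9+9=18
Distinct sums: {-2, 1, 4, 7, 8, 10, 11, 16, 17, 18}
|A + A| = 10

|A + A| = 10


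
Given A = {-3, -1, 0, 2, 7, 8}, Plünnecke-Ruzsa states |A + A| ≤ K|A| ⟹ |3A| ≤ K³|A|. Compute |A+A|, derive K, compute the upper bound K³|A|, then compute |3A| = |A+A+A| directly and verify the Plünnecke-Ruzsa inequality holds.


|A| = 6.
Step 1: Compute A + A by enumerating all 36 pairs.
A + A = {-6, -4, -3, -2, -1, 0, 1, 2, 4, 5, 6, 7, 8, 9, 10, 14, 15, 16}, so |A + A| = 18.
Step 2: Doubling constant K = |A + A|/|A| = 18/6 = 18/6 ≈ 3.0000.
Step 3: Plünnecke-Ruzsa gives |3A| ≤ K³·|A| = (3.0000)³ · 6 ≈ 162.0000.
Step 4: Compute 3A = A + A + A directly by enumerating all triples (a,b,c) ∈ A³; |3A| = 31.
Step 5: Check 31 ≤ 162.0000? Yes ✓.

K = 18/6, Plünnecke-Ruzsa bound K³|A| ≈ 162.0000, |3A| = 31, inequality holds.


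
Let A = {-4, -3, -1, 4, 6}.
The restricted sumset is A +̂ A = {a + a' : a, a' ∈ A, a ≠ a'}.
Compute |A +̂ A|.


Restricted sumset: A +̂ A = {a + a' : a ∈ A, a' ∈ A, a ≠ a'}.
Equivalently, take A + A and drop any sum 2a that is achievable ONLY as a + a for a ∈ A (i.e. sums representable only with equal summands).
Enumerate pairs (a, a') with a < a' (symmetric, so each unordered pair gives one sum; this covers all a ≠ a'):
  -4 + -3 = -7
  -4 + -1 = -5
  -4 + 4 = 0
  -4 + 6 = 2
  -3 + -1 = -4
  -3 + 4 = 1
  -3 + 6 = 3
  -1 + 4 = 3
  -1 + 6 = 5
  4 + 6 = 10
Collected distinct sums: {-7, -5, -4, 0, 1, 2, 3, 5, 10}
|A +̂ A| = 9
(Reference bound: |A +̂ A| ≥ 2|A| - 3 for |A| ≥ 2, with |A| = 5 giving ≥ 7.)

|A +̂ A| = 9


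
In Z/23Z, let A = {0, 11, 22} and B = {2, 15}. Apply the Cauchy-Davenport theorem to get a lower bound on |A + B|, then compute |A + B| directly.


Cauchy-Davenport: |A + B| ≥ min(p, |A| + |B| - 1) for A, B nonempty in Z/pZ.
|A| = 3, |B| = 2, p = 23.
CD lower bound = min(23, 3 + 2 - 1) = min(23, 4) = 4.
Compute A + B mod 23 directly:
a = 0: 0+2=2, 0+15=15
a = 11: 11+2=13, 11+15=3
a = 22: 22+2=1, 22+15=14
A + B = {1, 2, 3, 13, 14, 15}, so |A + B| = 6.
Verify: 6 ≥ 4? Yes ✓.

CD lower bound = 4, actual |A + B| = 6.


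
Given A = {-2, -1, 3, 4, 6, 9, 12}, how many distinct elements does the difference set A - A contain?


A - A = {a - a' : a, a' ∈ A}; |A| = 7.
Bounds: 2|A|-1 ≤ |A - A| ≤ |A|² - |A| + 1, i.e. 13 ≤ |A - A| ≤ 43.
Note: 0 ∈ A - A always (from a - a). The set is symmetric: if d ∈ A - A then -d ∈ A - A.
Enumerate nonzero differences d = a - a' with a > a' (then include -d):
Positive differences: {1, 2, 3, 4, 5, 6, 7, 8, 9, 10, 11, 13, 14}
Full difference set: {0} ∪ (positive diffs) ∪ (negative diffs).
|A - A| = 1 + 2·13 = 27 (matches direct enumeration: 27).

|A - A| = 27


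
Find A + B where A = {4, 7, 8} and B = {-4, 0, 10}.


A + B = {a + b : a ∈ A, b ∈ B}.
Enumerate all |A|·|B| = 3·3 = 9 pairs (a, b) and collect distinct sums.
a = 4: 4+-4=0, 4+0=4, 4+10=14
a = 7: 7+-4=3, 7+0=7, 7+10=17
a = 8: 8+-4=4, 8+0=8, 8+10=18
Collecting distinct sums: A + B = {0, 3, 4, 7, 8, 14, 17, 18}
|A + B| = 8

A + B = {0, 3, 4, 7, 8, 14, 17, 18}


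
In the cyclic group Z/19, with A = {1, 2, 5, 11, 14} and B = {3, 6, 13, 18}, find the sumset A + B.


Work in Z/19Z: reduce every sum a + b modulo 19.
Enumerate all 20 pairs:
a = 1: 1+3=4, 1+6=7, 1+13=14, 1+18=0
a = 2: 2+3=5, 2+6=8, 2+13=15, 2+18=1
a = 5: 5+3=8, 5+6=11, 5+13=18, 5+18=4
a = 11: 11+3=14, 11+6=17, 11+13=5, 11+18=10
a = 14: 14+3=17, 14+6=1, 14+13=8, 14+18=13
Distinct residues collected: {0, 1, 4, 5, 7, 8, 10, 11, 13, 14, 15, 17, 18}
|A + B| = 13 (out of 19 total residues).

A + B = {0, 1, 4, 5, 7, 8, 10, 11, 13, 14, 15, 17, 18}


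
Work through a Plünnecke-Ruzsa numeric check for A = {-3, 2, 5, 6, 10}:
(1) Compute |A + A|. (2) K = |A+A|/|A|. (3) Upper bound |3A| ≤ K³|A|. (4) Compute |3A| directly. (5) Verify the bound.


|A| = 5.
Step 1: Compute A + A by enumerating all 25 pairs.
A + A = {-6, -1, 2, 3, 4, 7, 8, 10, 11, 12, 15, 16, 20}, so |A + A| = 13.
Step 2: Doubling constant K = |A + A|/|A| = 13/5 = 13/5 ≈ 2.6000.
Step 3: Plünnecke-Ruzsa gives |3A| ≤ K³·|A| = (2.6000)³ · 5 ≈ 87.8800.
Step 4: Compute 3A = A + A + A directly by enumerating all triples (a,b,c) ∈ A³; |3A| = 25.
Step 5: Check 25 ≤ 87.8800? Yes ✓.

K = 13/5, Plünnecke-Ruzsa bound K³|A| ≈ 87.8800, |3A| = 25, inequality holds.


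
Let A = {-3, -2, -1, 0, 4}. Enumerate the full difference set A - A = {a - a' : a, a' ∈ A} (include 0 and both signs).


A - A = {a - a' : a, a' ∈ A}.
Compute a - a' for each ordered pair (a, a'):
a = -3: -3--3=0, -3--2=-1, -3--1=-2, -3-0=-3, -3-4=-7
a = -2: -2--3=1, -2--2=0, -2--1=-1, -2-0=-2, -2-4=-6
a = -1: -1--3=2, -1--2=1, -1--1=0, -1-0=-1, -1-4=-5
a = 0: 0--3=3, 0--2=2, 0--1=1, 0-0=0, 0-4=-4
a = 4: 4--3=7, 4--2=6, 4--1=5, 4-0=4, 4-4=0
Collecting distinct values (and noting 0 appears from a-a):
A - A = {-7, -6, -5, -4, -3, -2, -1, 0, 1, 2, 3, 4, 5, 6, 7}
|A - A| = 15

A - A = {-7, -6, -5, -4, -3, -2, -1, 0, 1, 2, 3, 4, 5, 6, 7}


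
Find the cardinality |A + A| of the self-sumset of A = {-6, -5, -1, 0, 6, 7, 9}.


A + A = {a + a' : a, a' ∈ A}; |A| = 7.
General bounds: 2|A| - 1 ≤ |A + A| ≤ |A|(|A|+1)/2, i.e. 13 ≤ |A + A| ≤ 28.
Lower bound 2|A|-1 is attained iff A is an arithmetic progression.
Enumerate sums a + a' for a ≤ a' (symmetric, so this suffices):
a = -6: -6+-6=-12, -6+-5=-11, -6+-1=-7, -6+0=-6, -6+6=0, -6+7=1, -6+9=3
a = -5: -5+-5=-10, -5+-1=-6, -5+0=-5, -5+6=1, -5+7=2, -5+9=4
a = -1: -1+-1=-2, -1+0=-1, -1+6=5, -1+7=6, -1+9=8
a = 0: 0+0=0, 0+6=6, 0+7=7, 0+9=9
a = 6: 6+6=12, 6+7=13, 6+9=15
a = 7: 7+7=14, 7+9=16
a = 9: 9+9=18
Distinct sums: {-12, -11, -10, -7, -6, -5, -2, -1, 0, 1, 2, 3, 4, 5, 6, 7, 8, 9, 12, 13, 14, 15, 16, 18}
|A + A| = 24

|A + A| = 24


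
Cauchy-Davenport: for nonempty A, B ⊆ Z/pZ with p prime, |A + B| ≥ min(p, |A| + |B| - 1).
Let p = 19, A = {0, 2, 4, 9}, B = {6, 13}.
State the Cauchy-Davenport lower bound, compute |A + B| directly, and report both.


Cauchy-Davenport: |A + B| ≥ min(p, |A| + |B| - 1) for A, B nonempty in Z/pZ.
|A| = 4, |B| = 2, p = 19.
CD lower bound = min(19, 4 + 2 - 1) = min(19, 5) = 5.
Compute A + B mod 19 directly:
a = 0: 0+6=6, 0+13=13
a = 2: 2+6=8, 2+13=15
a = 4: 4+6=10, 4+13=17
a = 9: 9+6=15, 9+13=3
A + B = {3, 6, 8, 10, 13, 15, 17}, so |A + B| = 7.
Verify: 7 ≥ 5? Yes ✓.

CD lower bound = 5, actual |A + B| = 7.


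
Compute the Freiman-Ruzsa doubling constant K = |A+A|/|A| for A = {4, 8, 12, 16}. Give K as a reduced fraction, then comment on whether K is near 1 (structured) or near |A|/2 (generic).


|A| = 4.
Compute A + A by enumerating all 16 pairs.
A + A = {8, 12, 16, 20, 24, 28, 32}, so |A + A| = 7.
K = |A + A| / |A| = 7/4 (already in lowest terms) ≈ 1.7500.
Reference: AP of size 4 gives K = 7/4 ≈ 1.7500; a fully generic set of size 4 gives K ≈ 2.5000.

|A| = 4, |A + A| = 7, K = 7/4.


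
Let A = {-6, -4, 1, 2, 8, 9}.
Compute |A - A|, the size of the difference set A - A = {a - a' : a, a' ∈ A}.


A - A = {a - a' : a, a' ∈ A}; |A| = 6.
Bounds: 2|A|-1 ≤ |A - A| ≤ |A|² - |A| + 1, i.e. 11 ≤ |A - A| ≤ 31.
Note: 0 ∈ A - A always (from a - a). The set is symmetric: if d ∈ A - A then -d ∈ A - A.
Enumerate nonzero differences d = a - a' with a > a' (then include -d):
Positive differences: {1, 2, 5, 6, 7, 8, 12, 13, 14, 15}
Full difference set: {0} ∪ (positive diffs) ∪ (negative diffs).
|A - A| = 1 + 2·10 = 21 (matches direct enumeration: 21).

|A - A| = 21


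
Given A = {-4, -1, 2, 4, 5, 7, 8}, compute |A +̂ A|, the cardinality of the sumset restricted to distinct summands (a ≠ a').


Restricted sumset: A +̂ A = {a + a' : a ∈ A, a' ∈ A, a ≠ a'}.
Equivalently, take A + A and drop any sum 2a that is achievable ONLY as a + a for a ∈ A (i.e. sums representable only with equal summands).
Enumerate pairs (a, a') with a < a' (symmetric, so each unordered pair gives one sum; this covers all a ≠ a'):
  -4 + -1 = -5
  -4 + 2 = -2
  -4 + 4 = 0
  -4 + 5 = 1
  -4 + 7 = 3
  -4 + 8 = 4
  -1 + 2 = 1
  -1 + 4 = 3
  -1 + 5 = 4
  -1 + 7 = 6
  -1 + 8 = 7
  2 + 4 = 6
  2 + 5 = 7
  2 + 7 = 9
  2 + 8 = 10
  4 + 5 = 9
  4 + 7 = 11
  4 + 8 = 12
  5 + 7 = 12
  5 + 8 = 13
  7 + 8 = 15
Collected distinct sums: {-5, -2, 0, 1, 3, 4, 6, 7, 9, 10, 11, 12, 13, 15}
|A +̂ A| = 14
(Reference bound: |A +̂ A| ≥ 2|A| - 3 for |A| ≥ 2, with |A| = 7 giving ≥ 11.)

|A +̂ A| = 14


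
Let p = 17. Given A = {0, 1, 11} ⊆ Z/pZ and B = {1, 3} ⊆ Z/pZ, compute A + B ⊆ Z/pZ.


Work in Z/17Z: reduce every sum a + b modulo 17.
Enumerate all 6 pairs:
a = 0: 0+1=1, 0+3=3
a = 1: 1+1=2, 1+3=4
a = 11: 11+1=12, 11+3=14
Distinct residues collected: {1, 2, 3, 4, 12, 14}
|A + B| = 6 (out of 17 total residues).

A + B = {1, 2, 3, 4, 12, 14}


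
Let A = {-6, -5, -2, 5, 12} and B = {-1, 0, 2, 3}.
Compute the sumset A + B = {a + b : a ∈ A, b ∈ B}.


A + B = {a + b : a ∈ A, b ∈ B}.
Enumerate all |A|·|B| = 5·4 = 20 pairs (a, b) and collect distinct sums.
a = -6: -6+-1=-7, -6+0=-6, -6+2=-4, -6+3=-3
a = -5: -5+-1=-6, -5+0=-5, -5+2=-3, -5+3=-2
a = -2: -2+-1=-3, -2+0=-2, -2+2=0, -2+3=1
a = 5: 5+-1=4, 5+0=5, 5+2=7, 5+3=8
a = 12: 12+-1=11, 12+0=12, 12+2=14, 12+3=15
Collecting distinct sums: A + B = {-7, -6, -5, -4, -3, -2, 0, 1, 4, 5, 7, 8, 11, 12, 14, 15}
|A + B| = 16

A + B = {-7, -6, -5, -4, -3, -2, 0, 1, 4, 5, 7, 8, 11, 12, 14, 15}


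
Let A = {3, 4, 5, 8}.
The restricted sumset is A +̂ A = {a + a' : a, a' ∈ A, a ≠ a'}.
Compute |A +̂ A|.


Restricted sumset: A +̂ A = {a + a' : a ∈ A, a' ∈ A, a ≠ a'}.
Equivalently, take A + A and drop any sum 2a that is achievable ONLY as a + a for a ∈ A (i.e. sums representable only with equal summands).
Enumerate pairs (a, a') with a < a' (symmetric, so each unordered pair gives one sum; this covers all a ≠ a'):
  3 + 4 = 7
  3 + 5 = 8
  3 + 8 = 11
  4 + 5 = 9
  4 + 8 = 12
  5 + 8 = 13
Collected distinct sums: {7, 8, 9, 11, 12, 13}
|A +̂ A| = 6
(Reference bound: |A +̂ A| ≥ 2|A| - 3 for |A| ≥ 2, with |A| = 4 giving ≥ 5.)

|A +̂ A| = 6


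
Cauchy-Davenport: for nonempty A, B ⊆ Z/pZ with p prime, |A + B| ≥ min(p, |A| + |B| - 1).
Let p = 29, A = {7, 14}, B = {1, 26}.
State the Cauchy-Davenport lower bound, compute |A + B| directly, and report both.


Cauchy-Davenport: |A + B| ≥ min(p, |A| + |B| - 1) for A, B nonempty in Z/pZ.
|A| = 2, |B| = 2, p = 29.
CD lower bound = min(29, 2 + 2 - 1) = min(29, 3) = 3.
Compute A + B mod 29 directly:
a = 7: 7+1=8, 7+26=4
a = 14: 14+1=15, 14+26=11
A + B = {4, 8, 11, 15}, so |A + B| = 4.
Verify: 4 ≥ 3? Yes ✓.

CD lower bound = 3, actual |A + B| = 4.


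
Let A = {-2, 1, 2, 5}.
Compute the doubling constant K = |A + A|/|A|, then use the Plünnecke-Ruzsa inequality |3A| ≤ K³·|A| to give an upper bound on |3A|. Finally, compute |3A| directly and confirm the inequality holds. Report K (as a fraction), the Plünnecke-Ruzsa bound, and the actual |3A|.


|A| = 4.
Step 1: Compute A + A by enumerating all 16 pairs.
A + A = {-4, -1, 0, 2, 3, 4, 6, 7, 10}, so |A + A| = 9.
Step 2: Doubling constant K = |A + A|/|A| = 9/4 = 9/4 ≈ 2.2500.
Step 3: Plünnecke-Ruzsa gives |3A| ≤ K³·|A| = (2.2500)³ · 4 ≈ 45.5625.
Step 4: Compute 3A = A + A + A directly by enumerating all triples (a,b,c) ∈ A³; |3A| = 16.
Step 5: Check 16 ≤ 45.5625? Yes ✓.

K = 9/4, Plünnecke-Ruzsa bound K³|A| ≈ 45.5625, |3A| = 16, inequality holds.


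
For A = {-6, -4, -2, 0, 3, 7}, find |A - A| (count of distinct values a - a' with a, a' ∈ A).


A - A = {a - a' : a, a' ∈ A}; |A| = 6.
Bounds: 2|A|-1 ≤ |A - A| ≤ |A|² - |A| + 1, i.e. 11 ≤ |A - A| ≤ 31.
Note: 0 ∈ A - A always (from a - a). The set is symmetric: if d ∈ A - A then -d ∈ A - A.
Enumerate nonzero differences d = a - a' with a > a' (then include -d):
Positive differences: {2, 3, 4, 5, 6, 7, 9, 11, 13}
Full difference set: {0} ∪ (positive diffs) ∪ (negative diffs).
|A - A| = 1 + 2·9 = 19 (matches direct enumeration: 19).

|A - A| = 19


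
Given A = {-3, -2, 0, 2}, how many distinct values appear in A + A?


A + A = {a + a' : a, a' ∈ A}; |A| = 4.
General bounds: 2|A| - 1 ≤ |A + A| ≤ |A|(|A|+1)/2, i.e. 7 ≤ |A + A| ≤ 10.
Lower bound 2|A|-1 is attained iff A is an arithmetic progression.
Enumerate sums a + a' for a ≤ a' (symmetric, so this suffices):
a = -3: -3+-3=-6, -3+-2=-5, -3+0=-3, -3+2=-1
a = -2: -2+-2=-4, -2+0=-2, -2+2=0
a = 0: 0+0=0, 0+2=2
a = 2: 2+2=4
Distinct sums: {-6, -5, -4, -3, -2, -1, 0, 2, 4}
|A + A| = 9

|A + A| = 9


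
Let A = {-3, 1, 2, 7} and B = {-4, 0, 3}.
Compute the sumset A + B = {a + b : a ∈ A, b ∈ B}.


A + B = {a + b : a ∈ A, b ∈ B}.
Enumerate all |A|·|B| = 4·3 = 12 pairs (a, b) and collect distinct sums.
a = -3: -3+-4=-7, -3+0=-3, -3+3=0
a = 1: 1+-4=-3, 1+0=1, 1+3=4
a = 2: 2+-4=-2, 2+0=2, 2+3=5
a = 7: 7+-4=3, 7+0=7, 7+3=10
Collecting distinct sums: A + B = {-7, -3, -2, 0, 1, 2, 3, 4, 5, 7, 10}
|A + B| = 11

A + B = {-7, -3, -2, 0, 1, 2, 3, 4, 5, 7, 10}
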